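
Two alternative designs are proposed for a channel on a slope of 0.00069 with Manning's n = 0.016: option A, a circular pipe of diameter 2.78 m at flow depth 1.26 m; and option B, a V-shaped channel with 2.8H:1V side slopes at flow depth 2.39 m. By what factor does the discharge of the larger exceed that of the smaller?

8.61

Channel A: For a circular section of diameter D = 2.78 m at depth y = 1.26 m, the central angle is θ = 2 arccos(1 − 2y/D) = 2.954 rad. Then A = (D²/8)(θ − sin θ) = 2.674 m² and P = Dθ/2 = 4.106 m. Hydraulic radius R = A/P = 2.674/4.106 = 0.6512 m. Q_A = (1/0.016)·2.674·0.6512^(2/3)·√0.00069 = 3.298 m³/s.
Channel B: For a triangular section with side slope z = 2.8: A = zy² = 2.8×2.39² = 15.99 m²; P = 2y√(1+z²) = 2×2.39×2.973 = 14.21 m. Hydraulic radius R = A/P = 15.99/14.21 = 1.125 m. Q_B = (1/0.016)·15.99·1.125^(2/3)·√0.00069 = 28.41 m³/s.
The larger discharge is 28.41 m³/s and the smaller is 3.298 m³/s; the ratio is 8.61.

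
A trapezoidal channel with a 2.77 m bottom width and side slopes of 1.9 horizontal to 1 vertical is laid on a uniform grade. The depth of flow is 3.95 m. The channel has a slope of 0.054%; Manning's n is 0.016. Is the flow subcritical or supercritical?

subcritical

With bottom width b = 2.77 m and side slope z = 1.9: A = (b + zy)y = (2.77 + 1.9×3.95)×3.95 = 40.59 m²; P = b + 2y√(1+z²) = 2.77 + 2×3.95×2.147 = 19.73 m.
Hydraulic radius R = A/P = 40.59/19.73 = 2.057 m.
V = (1/n) R^(2/3) √S = (1/0.016) × 2.057^(2/3) × √0.00054 = 2.349 m/s. Hydraulic depth D_h = A/T = 40.59/17.78 = 2.283 m.
Froude number Fr = V/√(g·D_h) = 2.349/√(9.81×2.283) = 0.496, which is less than 1, so the flow is subcritical.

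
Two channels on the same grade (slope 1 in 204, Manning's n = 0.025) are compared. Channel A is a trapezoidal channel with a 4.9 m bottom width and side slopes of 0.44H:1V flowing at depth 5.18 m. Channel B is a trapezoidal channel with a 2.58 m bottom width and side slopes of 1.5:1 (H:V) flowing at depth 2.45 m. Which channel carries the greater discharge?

channel A

Channel A: With bottom width b = 4.9 m and side slope z = 0.44: A = (b + zy)y = (4.9 + 0.44×5.18)×5.18 = 37.19 m²; P = b + 2y√(1+z²) = 4.9 + 2×5.18×1.093 = 16.22 m. Hydraulic radius R = A/P = 37.19/16.22 = 2.293 m. Q_A = (1/0.025)·37.19·2.293^(2/3)·√0.004902 = 181.1 m³/s.
Channel B: With bottom width b = 2.58 m and side slope z = 1.5: A = (b + zy)y = (2.58 + 1.5×2.45)×2.45 = 15.32 m²; P = b + 2y√(1+z²) = 2.58 + 2×2.45×1.803 = 11.41 m. Hydraulic radius R = A/P = 15.32/11.41 = 1.343 m. Q_B = (1/0.025)·15.32·1.343^(2/3)·√0.004902 = 52.23 m³/s.
Q_A = 181.1 m³/s vs Q_B = 52.23 m³/s, so channel A carries more.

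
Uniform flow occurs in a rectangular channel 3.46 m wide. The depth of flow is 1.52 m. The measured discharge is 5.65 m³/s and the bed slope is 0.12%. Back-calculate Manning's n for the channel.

Flow area A = b·y = 3.46 × 1.52 = 5.259 m². Wetted perimeter P = b + 2y = 3.46 + 2×1.52 = 6.5 m.
Hydraulic radius R = A/P = 5.259/6.5 = 0.8091 m.
Rearranging Manning's equation: n = (1/Q) A R^(2/3) S^(1/2) = (1/5.65) × 5.259 × 0.8091^(2/3) × √0.0012 = 0.028.

n = 0.028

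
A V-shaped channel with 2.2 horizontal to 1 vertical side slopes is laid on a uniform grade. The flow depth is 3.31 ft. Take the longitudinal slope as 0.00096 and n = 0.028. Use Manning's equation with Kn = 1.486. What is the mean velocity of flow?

V = 2.16 ft/s

For a triangular section with side slope z = 2.2: A = zy² = 2.2×3.31² = 24.1 ft²; P = 2y√(1+z²) = 2×3.31×2.417 = 16 ft.
Hydraulic radius R = A/P = 24.1/16 = 1.507 ft.
From Manning's equation, V = (1.486/n) R^(2/3) S^(1/2) = (1.486/0.028) × 1.507^(2/3) × 0.00096^(1/2) = 2.16 ft/s.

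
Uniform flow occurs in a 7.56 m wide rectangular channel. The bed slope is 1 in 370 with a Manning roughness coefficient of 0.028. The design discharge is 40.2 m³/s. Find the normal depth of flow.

Manning's equation rearranged: A R^(2/3) = nQ / (1·√S) = 0.028 × 40.2 / (√0.002703) = 21.65.
At y = 1.96 m: A R^(2/3) = 17.57 — low.
At y = 2.63 m: A R^(2/3) = 26.64 — high.
At y = 2.27 m: A R^(2/3) = 21.66 — ≈ 21.65.

y_n = 2.27 m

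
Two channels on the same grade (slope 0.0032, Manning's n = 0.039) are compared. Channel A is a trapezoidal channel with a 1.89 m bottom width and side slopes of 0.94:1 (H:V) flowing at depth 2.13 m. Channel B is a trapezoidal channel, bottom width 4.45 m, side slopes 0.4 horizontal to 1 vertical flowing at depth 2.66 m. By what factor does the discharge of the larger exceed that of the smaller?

2.16

Channel A: With bottom width b = 1.89 m and side slope z = 0.94: A = (b + zy)y = (1.89 + 0.94×2.13)×2.13 = 8.29 m²; P = b + 2y√(1+z²) = 1.89 + 2×2.13×1.372 = 7.737 m. Hydraulic radius R = A/P = 8.29/7.737 = 1.072 m. Q_A = (1/0.039)·8.29·1.072^(2/3)·√0.0032 = 12.59 m³/s.
Channel B: With bottom width b = 4.45 m and side slope z = 0.4: A = (b + zy)y = (4.45 + 0.4×2.66)×2.66 = 14.67 m²; P = b + 2y√(1+z²) = 4.45 + 2×2.66×1.077 = 10.18 m. Hydraulic radius R = A/P = 14.67/10.18 = 1.441 m. Q_B = (1/0.039)·14.67·1.441^(2/3)·√0.0032 = 27.14 m³/s.
The larger discharge is 27.14 m³/s and the smaller is 12.59 m³/s; the ratio is 2.16.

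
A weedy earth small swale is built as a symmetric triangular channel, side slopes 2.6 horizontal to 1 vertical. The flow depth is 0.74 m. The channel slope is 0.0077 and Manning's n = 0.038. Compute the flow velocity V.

For a triangular section with side slope z = 2.6: A = zy² = 2.6×0.74² = 1.424 m²; P = 2y√(1+z²) = 2×0.74×2.786 = 4.123 m.
Hydraulic radius R = A/P = 1.424/4.123 = 0.3453 m.
From Manning's equation, V = (1/n) R^(2/3) S^(1/2) = (1/0.038) × 0.3453^(2/3) × 0.0077^(1/2) = 1.14 m/s.

V = 1.14 m/s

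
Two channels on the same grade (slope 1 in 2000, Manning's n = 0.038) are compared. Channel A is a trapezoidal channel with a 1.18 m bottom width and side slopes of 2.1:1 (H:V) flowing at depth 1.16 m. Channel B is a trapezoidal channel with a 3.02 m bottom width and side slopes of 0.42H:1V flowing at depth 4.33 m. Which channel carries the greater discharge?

channel B

Channel A: With bottom width b = 1.18 m and side slope z = 2.1: A = (b + zy)y = (1.18 + 2.1×1.16)×1.16 = 4.195 m²; P = b + 2y√(1+z²) = 1.18 + 2×1.16×2.326 = 6.576 m. Hydraulic radius R = A/P = 4.195/6.576 = 0.6378 m. Q_A = (1/0.038)·4.195·0.6378^(2/3)·√0.0005 = 1.829 m³/s.
Channel B: With bottom width b = 3.02 m and side slope z = 0.42: A = (b + zy)y = (3.02 + 0.42×4.33)×4.33 = 20.95 m²; P = b + 2y√(1+z²) = 3.02 + 2×4.33×1.085 = 12.41 m. Hydraulic radius R = A/P = 20.95/12.41 = 1.688 m. Q_B = (1/0.038)·20.95·1.688^(2/3)·√0.0005 = 17.48 m³/s.
Q_A = 1.829 m³/s vs Q_B = 17.48 m³/s, so channel B carries more.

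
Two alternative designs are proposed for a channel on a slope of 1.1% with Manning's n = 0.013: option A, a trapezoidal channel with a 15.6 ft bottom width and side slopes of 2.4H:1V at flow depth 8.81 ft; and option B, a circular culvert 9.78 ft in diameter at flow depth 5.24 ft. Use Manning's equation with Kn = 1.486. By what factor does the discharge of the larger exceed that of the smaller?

12.8

Channel A: With bottom width b = 15.6 ft and side slope z = 2.4: A = (b + zy)y = (15.6 + 2.4×8.81)×8.81 = 323.7 ft²; P = b + 2y√(1+z²) = 15.6 + 2×8.81×2.6 = 61.41 ft. Hydraulic radius R = A/P = 323.7/61.41 = 5.271 ft. Q_A = (1.486/0.013)·323.7·5.271^(2/3)·√0.011 = 11750 ft³/s.
Channel B: For a circular section of diameter D = 9.78 ft at depth y = 5.24 ft, the central angle is θ = 2 arccos(1 − 2y/D) = 3.285 rad. Then A = (D²/8)(θ − sin θ) = 40.98 ft² and P = Dθ/2 = 16.06 ft. Hydraulic radius R = A/P = 40.98/16.06 = 2.551 ft. Q_B = (1.486/0.013)·40.98·2.551^(2/3)·√0.011 = 917.3 ft³/s.
The larger discharge is 11750 ft³/s and the smaller is 917.3 ft³/s; the ratio is 12.8.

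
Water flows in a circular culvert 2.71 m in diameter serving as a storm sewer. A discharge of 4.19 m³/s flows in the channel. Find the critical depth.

y_c = 0.894 m

At critical depth, Q² T / (g A³) = 1, i.e. A³/T = Q²/g = 4.19²/9.81 = 1.79.
Trying y = 1.1 m: A³/T = 3.985 — high.
Trying y = 0.894 m: A³/T = 1.793 — matches.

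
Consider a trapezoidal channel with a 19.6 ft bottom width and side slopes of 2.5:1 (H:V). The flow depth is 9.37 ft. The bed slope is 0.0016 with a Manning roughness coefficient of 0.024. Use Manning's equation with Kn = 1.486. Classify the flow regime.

With bottom width b = 19.6 ft and side slope z = 2.5: A = (b + zy)y = (19.6 + 2.5×9.37)×9.37 = 403.1 ft²; P = b + 2y√(1+z²) = 19.6 + 2×9.37×2.693 = 70.06 ft.
Hydraulic radius R = A/P = 403.1/70.06 = 5.754 ft.
V = (1.486/n) R^(2/3) √S = (1.486/0.024) × 5.754^(2/3) × √0.0016 = 7.953 ft/s. Hydraulic depth D_h = A/T = 403.1/66.45 = 6.067 ft.
Froude number Fr = V/√(g·D_h) = 7.953/√(32.2×6.067) = 0.569, which is less than 1, so the flow is subcritical.

subcritical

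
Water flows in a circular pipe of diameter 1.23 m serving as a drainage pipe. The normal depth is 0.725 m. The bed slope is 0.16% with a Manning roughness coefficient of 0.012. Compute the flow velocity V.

For a circular section of diameter D = 1.23 m at depth y = 0.725 m, the central angle is θ = 2 arccos(1 − 2y/D) = 3.501 rad. Then A = (D²/8)(θ − sin θ) = 0.7287 m² and P = Dθ/2 = 2.153 m.
Hydraulic radius R = A/P = 0.7287/2.153 = 0.3384 m.
From Manning's equation, V = (1/n) R^(2/3) S^(1/2) = (1/0.012) × 0.3384^(2/3) × 0.0016^(1/2) = 1.62 m/s.

V = 1.62 m/s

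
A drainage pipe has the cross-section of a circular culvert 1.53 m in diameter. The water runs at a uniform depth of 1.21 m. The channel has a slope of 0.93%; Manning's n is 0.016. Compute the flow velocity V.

For a circular section of diameter D = 1.53 m at depth y = 1.21 m, the central angle is θ = 2 arccos(1 − 2y/D) = 4.383 rad. Then A = (D²/8)(θ − sin θ) = 1.559 m² and P = Dθ/2 = 3.353 m.
Hydraulic radius R = A/P = 1.559/3.353 = 0.4651 m.
From Manning's equation, V = (1/n) R^(2/3) S^(1/2) = (1/0.016) × 0.4651^(2/3) × 0.0093^(1/2) = 3.62 m/s.

V = 3.62 m/s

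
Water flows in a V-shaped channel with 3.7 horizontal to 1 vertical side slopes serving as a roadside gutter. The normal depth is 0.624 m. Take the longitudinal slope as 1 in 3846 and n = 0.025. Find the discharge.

Q = 0.418 m³/s

For a triangular section with side slope z = 3.7: A = zy² = 3.7×0.624² = 1.441 m²; P = 2y√(1+z²) = 2×0.624×3.833 = 4.783 m.
Hydraulic radius R = A/P = 1.441/4.783 = 0.3012 m.
Manning's equation: Q = (1/n) A R^(2/3) S^(1/2) = (1/0.025) × 1.441 × 0.3012^(2/3) × 0.00026^(1/2) = 0.418 m³/s.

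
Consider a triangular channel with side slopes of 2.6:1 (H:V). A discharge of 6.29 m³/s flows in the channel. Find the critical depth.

At critical depth, Q² T / (g A³) = 1, i.e. A³/T = Q²/g = 6.29²/9.81 = 4.033.
Trying y = 1.13 m: A³/T = 6.227 — over.
Trying y = 1.04 m: A³/T = 4.112 — matches.

y_c = 1.04 m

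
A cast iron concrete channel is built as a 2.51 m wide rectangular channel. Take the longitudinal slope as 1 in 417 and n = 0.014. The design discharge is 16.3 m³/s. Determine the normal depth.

y_n = 2.16 m

Manning's equation rearranged: A R^(2/3) = nQ / (1·√S) = 0.014 × 16.3 / (√0.002398) = 4.66.
At y = 2.39 m: A R^(2/3) = 5.268 — high.
At y = 2.16 m: A R^(2/3) = 4.648 — ≈ 4.66.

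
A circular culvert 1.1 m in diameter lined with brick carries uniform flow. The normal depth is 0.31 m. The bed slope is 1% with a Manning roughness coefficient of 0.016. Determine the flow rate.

For a circular section of diameter D = 1.1 m at depth y = 0.31 m, the central angle is θ = 2 arccos(1 − 2y/D) = 2.238 rad. Then A = (D²/8)(θ − sin θ) = 0.2198 m² and P = Dθ/2 = 1.231 m.
Hydraulic radius R = A/P = 0.2198/1.231 = 0.1785 m.
Manning's equation: Q = (1/n) A R^(2/3) S^(1/2) = (1/0.016) × 0.2198 × 0.1785^(2/3) × 0.01^(1/2) = 0.436 m³/s.

Q = 0.436 m³/s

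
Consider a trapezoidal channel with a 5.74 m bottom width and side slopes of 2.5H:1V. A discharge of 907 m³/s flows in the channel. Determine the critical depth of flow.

y_c = 6.64 m

At critical depth, Q² T / (g A³) = 1, i.e. A³/T = Q²/g = 907²/9.81 = 83860.
At y = 7.91 m: A³/T = 181500 — high.
At y = 4.87 m: A³/T = 22070 — low.
At y = 6.64 m: A³/T = 83820 — matches.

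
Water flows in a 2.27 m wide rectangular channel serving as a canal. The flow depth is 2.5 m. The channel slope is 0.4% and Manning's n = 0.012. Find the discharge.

Flow area A = b·y = 2.27 × 2.5 = 5.675 m². Wetted perimeter P = b + 2y = 2.27 + 2×2.5 = 7.27 m.
Hydraulic radius R = A/P = 5.675/7.27 = 0.7806 m.
Manning's equation: Q = (1/n) A R^(2/3) S^(1/2) = (1/0.012) × 5.675 × 0.7806^(2/3) × 0.004^(1/2) = 25.4 m³/s.

Q = 25.4 m³/s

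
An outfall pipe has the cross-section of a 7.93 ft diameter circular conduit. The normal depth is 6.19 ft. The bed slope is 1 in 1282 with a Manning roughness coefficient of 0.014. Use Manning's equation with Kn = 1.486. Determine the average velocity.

For a circular section of diameter D = 7.93 ft at depth y = 6.19 ft, the central angle is θ = 2 arccos(1 − 2y/D) = 4.333 rad. Then A = (D²/8)(θ − sin θ) = 41.36 ft² and P = Dθ/2 = 17.18 ft.
Hydraulic radius R = A/P = 41.36/17.18 = 2.408 ft.
From Manning's equation, V = (1.486/n) R^(2/3) S^(1/2) = (1.486/0.014) × 2.408^(2/3) × 0.00078^(1/2) = 5.33 ft/s.

V = 5.33 ft/s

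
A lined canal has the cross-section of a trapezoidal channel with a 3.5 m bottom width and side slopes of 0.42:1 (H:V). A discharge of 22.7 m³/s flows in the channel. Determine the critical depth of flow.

At critical depth, Q² T / (g A³) = 1, i.e. A³/T = Q²/g = 22.7²/9.81 = 52.53.
Trying y = 1.94 m: A³/T = 114.3 — over.
Trying y = 1.04 m: A³/T = 15.69 — short.
Trying y = 1.52 m: A³/T = 52.11 — close enough.

y_c = 1.52 m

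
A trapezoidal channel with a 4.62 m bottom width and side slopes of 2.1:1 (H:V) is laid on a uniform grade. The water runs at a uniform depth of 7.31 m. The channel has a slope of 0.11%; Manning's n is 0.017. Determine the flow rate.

Q = 691 m³/s

With bottom width b = 4.62 m and side slope z = 2.1: A = (b + zy)y = (4.62 + 2.1×7.31)×7.31 = 146 m²; P = b + 2y√(1+z²) = 4.62 + 2×7.31×2.326 = 38.63 m.
Hydraulic radius R = A/P = 146/38.63 = 3.78 m.
Manning's equation: Q = (1/n) A R^(2/3) S^(1/2) = (1/0.017) × 146 × 3.78^(2/3) × 0.0011^(1/2) = 691 m³/s.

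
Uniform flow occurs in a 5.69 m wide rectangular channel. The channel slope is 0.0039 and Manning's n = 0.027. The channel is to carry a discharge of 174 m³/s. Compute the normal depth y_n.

y_n = 8.06 m

Manning's equation rearranged: A R^(2/3) = nQ / (1·√S) = 0.027 × 174 / (√0.0039) = 75.23.
At y = 8.89 m: A R^(2/3) = 84.4 — too large.
At y = 7.16 m: A R^(2/3) = 65.45 — too small.
At y = 8.06 m: A R^(2/3) = 75.27 — ≈ 75.23.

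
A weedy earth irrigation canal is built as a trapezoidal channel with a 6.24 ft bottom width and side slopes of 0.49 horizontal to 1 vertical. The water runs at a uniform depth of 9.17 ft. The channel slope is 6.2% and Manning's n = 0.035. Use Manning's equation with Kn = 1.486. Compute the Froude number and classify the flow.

With bottom width b = 6.24 ft and side slope z = 0.49: A = (b + zy)y = (6.24 + 0.49×9.17)×9.17 = 98.42 ft²; P = b + 2y√(1+z²) = 6.24 + 2×9.17×1.114 = 26.66 ft.
Hydraulic radius R = A/P = 98.42/26.66 = 3.691 ft.
V = (1.486/n) R^(2/3) √S = (1.486/0.035) × 3.691^(2/3) × √0.062 = 25.25 ft/s. Hydraulic depth D_h = A/T = 98.42/15.23 = 6.464 ft.
Froude number Fr = V/√(g·D_h) = 25.25/√(32.2×6.464) = 1.75, which is greater than 1, so the flow is supercritical.

supercritical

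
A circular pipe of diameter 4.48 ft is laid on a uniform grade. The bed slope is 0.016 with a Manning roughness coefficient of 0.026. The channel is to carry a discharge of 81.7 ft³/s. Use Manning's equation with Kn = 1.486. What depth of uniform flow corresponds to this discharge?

y_n = 2.67 ft

Manning's equation rearranged: A R^(2/3) = nQ / (1.486·√S) = 0.026 × 81.7 / (1.486 × √0.016) = 11.3.
Try y = 2.89 ft: A R^(2/3) = 12.72 — too large.
Try y = 2.21 ft: A R^(2/3) = 8.307 — too small.
Try y = 2.67 ft: A R^(2/3) = 11.3 — ≈ 11.3.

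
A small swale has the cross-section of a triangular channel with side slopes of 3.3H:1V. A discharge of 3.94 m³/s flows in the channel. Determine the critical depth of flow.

y_c = 0.781 m

At critical depth, Q² T / (g A³) = 1, i.e. A³/T = Q²/g = 3.94²/9.81 = 1.582.
At y = 0.996 m: A³/T = 5.337 — too large.
At y = 0.698 m: A³/T = 0.9021 — too small.
At y = 0.781 m: A³/T = 1.582 — ≈ 1.582.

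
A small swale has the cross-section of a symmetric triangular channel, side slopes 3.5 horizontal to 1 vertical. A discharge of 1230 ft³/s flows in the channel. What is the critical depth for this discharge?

y_c = 5.98 ft

At critical depth, Q² T / (g A³) = 1, i.e. A³/T = Q²/g = 1230²/32.2 = 46980.
Trying y = 7.58 ft: A³/T = 153300 — too large.
Trying y = 4.21 ft: A³/T = 8101 — too small.
Trying y = 5.98 ft: A³/T = 46840 — matches.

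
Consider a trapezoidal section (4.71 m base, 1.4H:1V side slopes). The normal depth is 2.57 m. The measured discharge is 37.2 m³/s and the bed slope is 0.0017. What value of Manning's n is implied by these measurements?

With bottom width b = 4.71 m and side slope z = 1.4: A = (b + zy)y = (4.71 + 1.4×2.57)×2.57 = 21.35 m²; P = b + 2y√(1+z²) = 4.71 + 2×2.57×1.72 = 13.55 m.
Hydraulic radius R = A/P = 21.35/13.55 = 1.575 m.
Rearranging Manning's equation: n = (1/Q) A R^(2/3) S^(1/2) = (1/37.2) × 21.35 × 1.575^(2/3) × √0.0017 = 0.032.

n = 0.032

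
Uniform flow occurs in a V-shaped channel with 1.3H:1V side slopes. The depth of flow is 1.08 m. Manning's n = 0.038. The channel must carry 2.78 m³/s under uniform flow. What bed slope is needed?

For a triangular section with side slope z = 1.3: A = zy² = 1.3×1.08² = 1.516 m²; P = 2y√(1+z²) = 2×1.08×1.64 = 3.543 m.
Hydraulic radius R = A/P = 1.516/3.543 = 0.428 m.
From Manning's equation, S = [nQ / (1 A R^(2/3))]² = [0.038 × 2.78 / (1 × 1.516 × 0.428^(2/3))]² = 0.015.

S = 0.015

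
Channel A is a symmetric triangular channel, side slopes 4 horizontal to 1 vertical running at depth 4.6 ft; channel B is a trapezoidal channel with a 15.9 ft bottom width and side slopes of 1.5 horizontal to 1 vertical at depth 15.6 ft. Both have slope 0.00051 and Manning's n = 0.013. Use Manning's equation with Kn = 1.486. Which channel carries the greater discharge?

channel B

Channel A: For a triangular section with side slope z = 4: A = zy² = 4×4.6² = 84.64 ft²; P = 2y√(1+z²) = 2×4.6×4.123 = 37.93 ft. Hydraulic radius R = A/P = 84.64/37.93 = 2.231 ft. Q_A = (1.486/0.013)·84.64·2.231^(2/3)·√0.00051 = 373.1 ft³/s.
Channel B: With bottom width b = 15.9 ft and side slope z = 1.5: A = (b + zy)y = (15.9 + 1.5×15.6)×15.6 = 613.1 ft²; P = b + 2y√(1+z²) = 15.9 + 2×15.6×1.803 = 72.15 ft. Hydraulic radius R = A/P = 613.1/72.15 = 8.498 ft. Q_B = (1.486/0.013)·613.1·8.498^(2/3)·√0.00051 = 6590 ft³/s.
Q_A = 373.1 ft³/s vs Q_B = 6590 ft³/s, so channel B carries more.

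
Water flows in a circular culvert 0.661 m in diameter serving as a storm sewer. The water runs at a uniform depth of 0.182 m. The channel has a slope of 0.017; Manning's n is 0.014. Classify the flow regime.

For a circular section of diameter D = 0.661 m at depth y = 0.182 m, the central angle is θ = 2 arccos(1 − 2y/D) = 2.21 rad. Then A = (D²/8)(θ − sin θ) = 0.07683 m² and P = Dθ/2 = 0.7303 m.
Hydraulic radius R = A/P = 0.07683/0.7303 = 0.1052 m.
V = (1/n) R^(2/3) √S = (1/0.014) × 0.1052^(2/3) × √0.017 = 2.076 m/s. Hydraulic depth D_h = A/T = 0.07683/0.5905 = 0.1301 m.
Froude number Fr = V/√(g·D_h) = 2.076/√(9.81×0.1301) = 1.84, which is greater than 1, so the flow is supercritical.

supercritical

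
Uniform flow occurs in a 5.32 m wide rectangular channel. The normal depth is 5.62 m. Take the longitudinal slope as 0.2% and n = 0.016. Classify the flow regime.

subcritical

Flow area A = b·y = 5.32 × 5.62 = 29.9 m². Wetted perimeter P = b + 2y = 5.32 + 2×5.62 = 16.56 m.
Hydraulic radius R = A/P = 29.9/16.56 = 1.805 m.
V = (1/n) R^(2/3) √S = (1/0.016) × 1.805^(2/3) × √0.002 = 4.144 m/s. Hydraulic depth D_h = A/T = 29.9/5.32 = 5.62 m.
Froude number Fr = V/√(g·D_h) = 4.144/√(9.81×5.62) = 0.558, which is less than 1, so the flow is subcritical.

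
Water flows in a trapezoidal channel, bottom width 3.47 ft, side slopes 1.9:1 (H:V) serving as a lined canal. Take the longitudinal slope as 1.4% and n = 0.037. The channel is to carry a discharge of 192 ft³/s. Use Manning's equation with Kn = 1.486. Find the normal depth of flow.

y_n = 3.05 ft

Manning's equation rearranged: A R^(2/3) = nQ / (1.486·√S) = 0.037 × 192 / (1.486 × √0.014) = 40.4.
At y = 3.72 ft: A R^(2/3) = 62.56 — high.
At y = 2.68 ft: A R^(2/3) = 30.49 — low.
At y = 3.05 ft: A R^(2/3) = 40.34 — matches.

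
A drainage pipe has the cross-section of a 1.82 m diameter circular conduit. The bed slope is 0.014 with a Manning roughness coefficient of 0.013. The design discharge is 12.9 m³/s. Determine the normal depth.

Manning's equation rearranged: A R^(2/3) = nQ / (1·√S) = 0.013 × 12.9 / (√0.014) = 1.417.
Trying y = 1.19 m: A R^(2/3) = 1.174 — short.
Trying y = 1.62 m: A R^(2/3) = 1.632 — over.
Trying y = 1.38 m: A R^(2/3) = 1.421 — matches.

y_n = 1.38 m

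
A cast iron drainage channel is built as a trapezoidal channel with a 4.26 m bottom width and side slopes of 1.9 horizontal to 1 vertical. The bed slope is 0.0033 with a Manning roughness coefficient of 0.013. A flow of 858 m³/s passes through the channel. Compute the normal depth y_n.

Manning's equation rearranged: A R^(2/3) = nQ / (1·√S) = 0.013 × 858 / (√0.0033) = 194.2.
At y = 4.05 m: A R^(2/3) = 82.8 — short.
At y = 5.91 m: A R^(2/3) = 194.1 — matches.

y_n = 5.91 m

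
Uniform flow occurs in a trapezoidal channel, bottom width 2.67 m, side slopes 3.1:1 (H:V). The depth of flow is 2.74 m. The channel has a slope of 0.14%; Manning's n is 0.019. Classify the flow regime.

subcritical

With bottom width b = 2.67 m and side slope z = 3.1: A = (b + zy)y = (2.67 + 3.1×2.74)×2.74 = 30.59 m²; P = b + 2y√(1+z²) = 2.67 + 2×2.74×3.257 = 20.52 m.
Hydraulic radius R = A/P = 30.59/20.52 = 1.491 m.
V = (1/n) R^(2/3) √S = (1/0.019) × 1.491^(2/3) × √0.0014 = 2.57 m/s. Hydraulic depth D_h = A/T = 30.59/19.66 = 1.556 m.
Froude number Fr = V/√(g·D_h) = 2.57/√(9.81×1.556) = 0.658, which is less than 1, so the flow is subcritical.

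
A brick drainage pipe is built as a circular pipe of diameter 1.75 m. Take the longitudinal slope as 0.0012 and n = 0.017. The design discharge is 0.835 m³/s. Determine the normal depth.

Manning's equation rearranged: A R^(2/3) = nQ / (1·√S) = 0.017 × 0.835 / (√0.0012) = 0.4098.
Try y = 0.461 m: A R^(2/3) = 0.2106 — low.
Try y = 0.652 m: A R^(2/3) = 0.4097 — matches.

y_n = 0.652 m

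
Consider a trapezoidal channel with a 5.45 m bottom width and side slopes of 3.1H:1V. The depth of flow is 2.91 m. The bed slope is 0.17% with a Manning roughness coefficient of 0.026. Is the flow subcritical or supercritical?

subcritical

With bottom width b = 5.45 m and side slope z = 3.1: A = (b + zy)y = (5.45 + 3.1×2.91)×2.91 = 42.11 m²; P = b + 2y√(1+z²) = 5.45 + 2×2.91×3.257 = 24.41 m.
Hydraulic radius R = A/P = 42.11/24.41 = 1.725 m.
V = (1/n) R^(2/3) √S = (1/0.026) × 1.725^(2/3) × √0.0017 = 2.281 m/s. Hydraulic depth D_h = A/T = 42.11/23.49 = 1.793 m.
Froude number Fr = V/√(g·D_h) = 2.281/√(9.81×1.793) = 0.544, which is less than 1, so the flow is subcritical.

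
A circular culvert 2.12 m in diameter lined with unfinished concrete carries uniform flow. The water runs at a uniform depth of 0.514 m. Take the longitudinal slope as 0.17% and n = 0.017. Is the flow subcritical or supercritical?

For a circular section of diameter D = 2.12 m at depth y = 0.514 m, the central angle is θ = 2 arccos(1 − 2y/D) = 2.059 rad. Then A = (D²/8)(θ − sin θ) = 0.6609 m² and P = Dθ/2 = 2.183 m.
Hydraulic radius R = A/P = 0.6609/2.183 = 0.3027 m.
V = (1/n) R^(2/3) √S = (1/0.017) × 0.3027^(2/3) × √0.0017 = 1.094 m/s. Hydraulic depth D_h = A/T = 0.6609/1.817 = 0.3637 m.
Froude number Fr = V/√(g·D_h) = 1.094/√(9.81×0.3637) = 0.579, which is less than 1, so the flow is subcritical.

subcritical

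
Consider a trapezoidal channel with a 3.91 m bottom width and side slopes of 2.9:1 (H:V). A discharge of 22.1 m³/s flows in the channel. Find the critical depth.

y_c = 1.12 m

At critical depth, Q² T / (g A³) = 1, i.e. A³/T = Q²/g = 22.1²/9.81 = 49.79.
Trying y = 1.26 m: A³/T = 77.17 — too large.
Trying y = 0.92 m: A³/T = 23.97 — too small.
Trying y = 1.12 m: A³/T = 49.52 — close enough.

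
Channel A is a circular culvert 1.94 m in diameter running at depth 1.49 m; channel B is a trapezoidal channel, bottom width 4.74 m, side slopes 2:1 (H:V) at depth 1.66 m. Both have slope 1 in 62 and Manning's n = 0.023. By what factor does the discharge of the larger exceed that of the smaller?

8.34

Channel A: For a circular section of diameter D = 1.94 m at depth y = 1.49 m, the central angle is θ = 2 arccos(1 − 2y/D) = 4.273 rad. Then A = (D²/8)(θ − sin θ) = 2.436 m² and P = Dθ/2 = 4.145 m. Hydraulic radius R = A/P = 2.436/4.145 = 0.5877 m. Q_A = (1/0.023)·2.436·0.5877^(2/3)·√0.01613 = 9.438 m³/s.
Channel B: With bottom width b = 4.74 m and side slope z = 2: A = (b + zy)y = (4.74 + 2×1.66)×1.66 = 13.38 m²; P = b + 2y√(1+z²) = 4.74 + 2×1.66×2.236 = 12.16 m. Hydraulic radius R = A/P = 13.38/12.16 = 1.1 m. Q_B = (1/0.023)·13.38·1.1^(2/3)·√0.01613 = 78.72 m³/s.
The larger discharge is 78.72 m³/s and the smaller is 9.438 m³/s; the ratio is 8.34.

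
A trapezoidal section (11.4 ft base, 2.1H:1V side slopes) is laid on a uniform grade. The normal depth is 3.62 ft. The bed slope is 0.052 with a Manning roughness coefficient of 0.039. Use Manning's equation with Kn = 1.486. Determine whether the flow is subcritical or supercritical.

supercritical

With bottom width b = 11.4 ft and side slope z = 2.1: A = (b + zy)y = (11.4 + 2.1×3.62)×3.62 = 68.79 ft²; P = b + 2y√(1+z²) = 11.4 + 2×3.62×2.326 = 28.24 ft.
Hydraulic radius R = A/P = 68.79/28.24 = 2.436 ft.
V = (1.486/n) R^(2/3) √S = (1.486/0.039) × 2.436^(2/3) × √0.052 = 15.73 ft/s. Hydraulic depth D_h = A/T = 68.79/26.6 = 2.586 ft.
Froude number Fr = V/√(g·D_h) = 15.73/√(32.2×2.586) = 1.72, which is greater than 1, so the flow is supercritical.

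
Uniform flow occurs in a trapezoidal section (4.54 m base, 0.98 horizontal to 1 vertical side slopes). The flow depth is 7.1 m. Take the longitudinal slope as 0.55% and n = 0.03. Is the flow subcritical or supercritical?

subcritical

With bottom width b = 4.54 m and side slope z = 0.98: A = (b + zy)y = (4.54 + 0.98×7.1)×7.1 = 81.64 m²; P = b + 2y√(1+z²) = 4.54 + 2×7.1×1.4 = 24.42 m.
Hydraulic radius R = A/P = 81.64/24.42 = 3.343 m.
V = (1/n) R^(2/3) √S = (1/0.03) × 3.343^(2/3) × √0.0055 = 5.527 m/s. Hydraulic depth D_h = A/T = 81.64/18.46 = 4.423 m.
Froude number Fr = V/√(g·D_h) = 5.527/√(9.81×4.423) = 0.839, which is less than 1, so the flow is subcritical.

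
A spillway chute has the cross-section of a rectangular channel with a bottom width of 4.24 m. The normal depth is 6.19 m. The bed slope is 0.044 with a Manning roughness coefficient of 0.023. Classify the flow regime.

supercritical

Flow area A = b·y = 4.24 × 6.19 = 26.25 m². Wetted perimeter P = b + 2y = 4.24 + 2×6.19 = 16.62 m.
Hydraulic radius R = A/P = 26.25/16.62 = 1.579 m.
V = (1/n) R^(2/3) √S = (1/0.023) × 1.579^(2/3) × √0.044 = 12.37 m/s. Hydraulic depth D_h = A/T = 26.25/4.24 = 6.19 m.
Froude number Fr = V/√(g·D_h) = 12.37/√(9.81×6.19) = 1.59, which is greater than 1, so the flow is supercritical.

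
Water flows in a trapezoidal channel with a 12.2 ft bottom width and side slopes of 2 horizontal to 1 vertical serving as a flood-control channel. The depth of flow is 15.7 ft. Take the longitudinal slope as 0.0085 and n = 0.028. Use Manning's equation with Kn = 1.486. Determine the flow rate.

With bottom width b = 12.2 ft and side slope z = 2: A = (b + zy)y = (12.2 + 2×15.7)×15.7 = 684.5 ft²; P = b + 2y√(1+z²) = 12.2 + 2×15.7×2.236 = 82.41 ft.
Hydraulic radius R = A/P = 684.5/82.41 = 8.306 ft.
Manning's equation: Q = (1.486/n) A R^(2/3) S^(1/2) = (1.486/0.028) × 684.5 × 8.306^(2/3) × 0.0085^(1/2) = 13700 ft³/s.

Q = 13700 ft³/s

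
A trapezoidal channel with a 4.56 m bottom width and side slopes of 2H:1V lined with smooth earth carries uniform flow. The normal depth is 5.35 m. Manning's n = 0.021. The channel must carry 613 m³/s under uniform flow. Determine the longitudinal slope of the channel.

S = 0.00611

With bottom width b = 4.56 m and side slope z = 2: A = (b + zy)y = (4.56 + 2×5.35)×5.35 = 81.64 m²; P = b + 2y√(1+z²) = 4.56 + 2×5.35×2.236 = 28.49 m.
Hydraulic radius R = A/P = 81.64/28.49 = 2.866 m.
From Manning's equation, S = [nQ / (1 A R^(2/3))]² = [0.021 × 613 / (1 × 81.64 × 2.866^(2/3))]² = 0.00611.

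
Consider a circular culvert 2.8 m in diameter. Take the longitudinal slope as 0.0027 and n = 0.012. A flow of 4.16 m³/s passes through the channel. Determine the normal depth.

y_n = 0.845 m

Manning's equation rearranged: A R^(2/3) = nQ / (1·√S) = 0.012 × 4.16 / (√0.0027) = 0.9607.
Try y = 0.997 m: A R^(2/3) = 1.318 — high.
Try y = 0.618 m: A R^(2/3) = 0.5186 — low.
Try y = 0.845 m: A R^(2/3) = 0.9616 — close enough.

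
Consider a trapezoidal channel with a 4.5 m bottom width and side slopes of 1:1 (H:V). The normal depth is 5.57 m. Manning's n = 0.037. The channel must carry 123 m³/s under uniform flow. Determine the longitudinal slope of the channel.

With bottom width b = 4.5 m and side slope z = 1: A = (b + zy)y = (4.5 + 1×5.57)×5.57 = 56.09 m²; P = b + 2y√(1+z²) = 4.5 + 2×5.57×1.414 = 20.25 m.
Hydraulic radius R = A/P = 56.09/20.25 = 2.769 m.
From Manning's equation, S = [nQ / (1 A R^(2/3))]² = [0.037 × 123 / (1 × 56.09 × 2.769^(2/3))]² = 0.00169.

S = 0.00169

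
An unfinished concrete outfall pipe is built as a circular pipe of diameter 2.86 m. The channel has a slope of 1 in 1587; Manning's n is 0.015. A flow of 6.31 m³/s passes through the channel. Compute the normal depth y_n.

y_n = 1.82 m

Manning's equation rearranged: A R^(2/3) = nQ / (1·√S) = 0.015 × 6.31 / (√0.0006301) = 3.771.
Trying y = 2.1 m: A R^(2/3) = 4.568 — high.
Trying y = 1.24 m: A R^(2/3) = 2.003 — low.
Trying y = 1.82 m: A R^(2/3) = 3.768 — matches.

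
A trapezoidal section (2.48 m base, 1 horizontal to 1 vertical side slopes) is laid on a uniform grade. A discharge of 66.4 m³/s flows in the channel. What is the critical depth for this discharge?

y_c = 2.88 m

At critical depth, Q² T / (g A³) = 1, i.e. A³/T = Q²/g = 66.4²/9.81 = 449.4.
Trying y = 2.16 m: A³/T = 148 — too small.
Trying y = 3.63 m: A³/T = 1120 — too large.
Trying y = 2.88 m: A³/T = 446.4 — matches.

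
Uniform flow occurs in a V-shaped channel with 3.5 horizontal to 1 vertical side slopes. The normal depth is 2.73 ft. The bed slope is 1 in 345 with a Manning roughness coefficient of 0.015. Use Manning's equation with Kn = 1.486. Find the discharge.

Q = 167 ft³/s

For a triangular section with side slope z = 3.5: A = zy² = 3.5×2.73² = 26.09 ft²; P = 2y√(1+z²) = 2×2.73×3.64 = 19.87 ft.
Hydraulic radius R = A/P = 26.09/19.87 = 1.312 ft.
Manning's equation: Q = (1.486/n) A R^(2/3) S^(1/2) = (1.486/0.015) × 26.09 × 1.312^(2/3) × 0.002899^(1/2) = 167 ft³/s.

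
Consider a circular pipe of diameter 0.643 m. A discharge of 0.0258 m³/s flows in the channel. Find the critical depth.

y_c = 0.0987 m

At critical depth, Q² T / (g A³) = 1, i.e. A³/T = Q²/g = 0.0258²/9.81 = 0.00006785.
Trying y = 0.12 m: A³/T = 0.0001465 — over.
Trying y = 0.0987 m: A³/T = 0.00006795 — close enough.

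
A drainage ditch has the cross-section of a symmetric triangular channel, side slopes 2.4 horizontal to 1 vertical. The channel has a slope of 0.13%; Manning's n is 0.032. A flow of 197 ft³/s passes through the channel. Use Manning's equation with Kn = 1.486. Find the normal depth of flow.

Manning's equation rearranged: A R^(2/3) = nQ / (1.486·√S) = 0.032 × 197 / (1.486 × √0.0013) = 117.7.
At y = 6.14 ft: A R^(2/3) = 181.2 — too large.
At y = 3.84 ft: A R^(2/3) = 51.83 — too small.
At y = 5.22 ft: A R^(2/3) = 117.5 — close enough.

y_n = 5.22 ft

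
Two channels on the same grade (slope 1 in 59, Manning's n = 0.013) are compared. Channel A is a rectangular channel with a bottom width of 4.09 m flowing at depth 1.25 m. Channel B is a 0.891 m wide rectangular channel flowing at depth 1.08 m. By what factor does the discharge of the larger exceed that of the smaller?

Channel A: Flow area A = b·y = 4.09 × 1.25 = 5.112 m². Wetted perimeter P = b + 2y = 4.09 + 2×1.25 = 6.59 m. Hydraulic radius R = A/P = 5.112/6.59 = 0.7758 m. Q_A = (1/0.013)·5.112·0.7758^(2/3)·√0.01695 = 43.23 m³/s.
Channel B: Flow area A = b·y = 0.891 × 1.08 = 0.9623 m². Wetted perimeter P = b + 2y = 0.891 + 2×1.08 = 3.051 m. Hydraulic radius R = A/P = 0.9623/3.051 = 0.3154 m. Q_B = (1/0.013)·0.9623·0.3154^(2/3)·√0.01695 = 4.465 m³/s.
The larger discharge is 43.23 m³/s and the smaller is 4.465 m³/s; the ratio is 9.68.

9.68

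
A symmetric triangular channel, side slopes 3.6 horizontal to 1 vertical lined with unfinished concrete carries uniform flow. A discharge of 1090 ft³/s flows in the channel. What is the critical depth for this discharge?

y_c = 5.64 ft

At critical depth, Q² T / (g A³) = 1, i.e. A³/T = Q²/g = 1090²/32.2 = 36900.
Trying y = 5.05 ft: A³/T = 21280 — short.
Trying y = 7.14 ft: A³/T = 120200 — over.
Trying y = 5.64 ft: A³/T = 36980 — ≈ 36900.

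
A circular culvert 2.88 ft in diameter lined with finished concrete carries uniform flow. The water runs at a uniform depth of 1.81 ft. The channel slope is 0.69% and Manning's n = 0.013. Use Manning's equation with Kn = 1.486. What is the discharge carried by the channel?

For a circular section of diameter D = 2.88 ft at depth y = 1.81 ft, the central angle is θ = 2 arccos(1 − 2y/D) = 3.661 rad. Then A = (D²/8)(θ − sin θ) = 4.311 ft² and P = Dθ/2 = 5.272 ft.
Hydraulic radius R = A/P = 4.311/5.272 = 0.8177 ft.
Manning's equation: Q = (1.486/n) A R^(2/3) S^(1/2) = (1.486/0.013) × 4.311 × 0.8177^(2/3) × 0.0069^(1/2) = 35.8 ft³/s.

Q = 35.8 ft³/s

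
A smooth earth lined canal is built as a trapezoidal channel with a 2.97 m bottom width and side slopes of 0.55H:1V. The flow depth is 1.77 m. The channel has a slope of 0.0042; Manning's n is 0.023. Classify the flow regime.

subcritical

With bottom width b = 2.97 m and side slope z = 0.55: A = (b + zy)y = (2.97 + 0.55×1.77)×1.77 = 6.98 m²; P = b + 2y√(1+z²) = 2.97 + 2×1.77×1.141 = 7.01 m.
Hydraulic radius R = A/P = 6.98/7.01 = 0.9957 m.
V = (1/n) R^(2/3) √S = (1/0.023) × 0.9957^(2/3) × √0.0042 = 2.81 m/s. Hydraulic depth D_h = A/T = 6.98/4.917 = 1.42 m.
Froude number Fr = V/√(g·D_h) = 2.81/√(9.81×1.42) = 0.753, which is less than 1, so the flow is subcritical.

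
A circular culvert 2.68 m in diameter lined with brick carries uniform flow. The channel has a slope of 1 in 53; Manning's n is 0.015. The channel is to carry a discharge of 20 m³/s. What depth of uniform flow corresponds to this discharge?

y_n = 1.35 m

Manning's equation rearranged: A R^(2/3) = nQ / (1·√S) = 0.015 × 20 / (√0.01887) = 2.184.
At y = 1.18 m: A R^(2/3) = 1.731 — too small.
At y = 1.35 m: A R^(2/3) = 2.187 — close enough.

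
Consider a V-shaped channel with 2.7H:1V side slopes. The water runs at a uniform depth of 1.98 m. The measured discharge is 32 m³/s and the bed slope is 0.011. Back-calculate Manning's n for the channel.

n = 0.033

For a triangular section with side slope z = 2.7: A = zy² = 2.7×1.98² = 10.59 m²; P = 2y√(1+z²) = 2×1.98×2.879 = 11.4 m.
Hydraulic radius R = A/P = 10.59/11.4 = 0.9284 m.
Rearranging Manning's equation: n = (1/Q) A R^(2/3) S^(1/2) = (1/32) × 10.59 × 0.9284^(2/3) × √0.011 = 0.033.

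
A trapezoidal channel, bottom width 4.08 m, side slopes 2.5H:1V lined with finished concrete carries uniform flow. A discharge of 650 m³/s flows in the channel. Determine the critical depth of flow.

At critical depth, Q² T / (g A³) = 1, i.e. A³/T = Q²/g = 650²/9.81 = 43070.
Trying y = 7.28 m: A³/T = 105400 — too large.
Trying y = 4.67 m: A³/T = 14520 — too small.
Trying y = 5.97 m: A³/T = 43050 — close enough.

y_c = 5.97 m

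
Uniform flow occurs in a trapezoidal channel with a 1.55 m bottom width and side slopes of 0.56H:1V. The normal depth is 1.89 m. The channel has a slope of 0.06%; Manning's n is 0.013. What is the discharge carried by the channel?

Q = 8.26 m³/s

With bottom width b = 1.55 m and side slope z = 0.56: A = (b + zy)y = (1.55 + 0.56×1.89)×1.89 = 4.93 m²; P = b + 2y√(1+z²) = 1.55 + 2×1.89×1.146 = 5.882 m.
Hydraulic radius R = A/P = 4.93/5.882 = 0.8381 m.
Manning's equation: Q = (1/n) A R^(2/3) S^(1/2) = (1/0.013) × 4.93 × 0.8381^(2/3) × 0.0006^(1/2) = 8.26 m³/s.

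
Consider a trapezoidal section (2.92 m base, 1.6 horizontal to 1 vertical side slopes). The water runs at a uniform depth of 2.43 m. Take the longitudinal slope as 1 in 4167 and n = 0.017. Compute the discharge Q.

Q = 18.6 m³/s

With bottom width b = 2.92 m and side slope z = 1.6: A = (b + zy)y = (2.92 + 1.6×2.43)×2.43 = 16.54 m²; P = b + 2y√(1+z²) = 2.92 + 2×2.43×1.887 = 12.09 m.
Hydraulic radius R = A/P = 16.54/12.09 = 1.368 m.
Manning's equation: Q = (1/n) A R^(2/3) S^(1/2) = (1/0.017) × 16.54 × 1.368^(2/3) × 0.00024^(1/2) = 18.6 m³/s.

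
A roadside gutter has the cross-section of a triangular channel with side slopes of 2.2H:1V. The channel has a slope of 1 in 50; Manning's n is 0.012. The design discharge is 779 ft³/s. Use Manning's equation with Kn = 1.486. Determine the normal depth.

Manning's equation rearranged: A R^(2/3) = nQ / (1.486·√S) = 0.012 × 779 / (1.486 × √0.02) = 44.48.
Try y = 4.53 ft: A R^(2/3) = 73.14 — too large.
Try y = 3.09 ft: A R^(2/3) = 26.37 — too small.
Try y = 3.76 ft: A R^(2/3) = 44.5 — ≈ 44.48.

y_n = 3.76 ft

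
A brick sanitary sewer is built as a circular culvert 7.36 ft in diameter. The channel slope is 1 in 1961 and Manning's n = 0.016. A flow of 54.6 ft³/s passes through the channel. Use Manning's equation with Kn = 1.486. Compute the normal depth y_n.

y_n = 3.27 ft

Manning's equation rearranged: A R^(2/3) = nQ / (1.486·√S) = 0.016 × 54.6 / (1.486 × √0.0005099) = 26.03.
At y = 2.43 ft: A R^(2/3) = 15.04 — too small.
At y = 3.73 ft: A R^(2/3) = 32.68 — too large.
At y = 3.27 ft: A R^(2/3) = 26.01 — ≈ 26.03.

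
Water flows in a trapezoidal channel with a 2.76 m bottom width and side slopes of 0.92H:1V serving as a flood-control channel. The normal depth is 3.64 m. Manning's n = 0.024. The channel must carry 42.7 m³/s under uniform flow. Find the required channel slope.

With bottom width b = 2.76 m and side slope z = 0.92: A = (b + zy)y = (2.76 + 0.92×3.64)×3.64 = 22.24 m²; P = b + 2y√(1+z²) = 2.76 + 2×3.64×1.359 = 12.65 m.
Hydraulic radius R = A/P = 22.24/12.65 = 1.757 m.
From Manning's equation, S = [nQ / (1 A R^(2/3))]² = [0.024 × 42.7 / (1 × 22.24 × 1.757^(2/3))]² = 0.001.

S = 0.001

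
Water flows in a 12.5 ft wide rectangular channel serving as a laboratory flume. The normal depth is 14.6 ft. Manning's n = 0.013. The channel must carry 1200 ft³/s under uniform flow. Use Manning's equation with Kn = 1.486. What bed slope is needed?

Flow area A = b·y = 12.5 × 14.6 = 182.5 ft². Wetted perimeter P = b + 2y = 12.5 + 2×14.6 = 41.7 ft.
Hydraulic radius R = A/P = 182.5/41.7 = 4.376 ft.
From Manning's equation, S = [nQ / (1.486 A R^(2/3))]² = [0.013 × 1200 / (1.486 × 182.5 × 4.376^(2/3))]² = 0.000462.

S = 0.000462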